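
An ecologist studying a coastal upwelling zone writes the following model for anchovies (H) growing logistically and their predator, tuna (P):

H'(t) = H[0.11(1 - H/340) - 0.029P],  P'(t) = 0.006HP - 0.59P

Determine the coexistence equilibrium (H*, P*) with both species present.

From dP/dt = 0 with P > 0: 0.006H* = 0.59, so H* = 98.3.
Substitute into dH/dt = 0: 0.11(1 - 98.3/340) = 0.029P*.
The bracket is 0.711, giving P* = 0.0782/0.029 = 2.7.

H* ≈ 98.3, P* ≈ 2.7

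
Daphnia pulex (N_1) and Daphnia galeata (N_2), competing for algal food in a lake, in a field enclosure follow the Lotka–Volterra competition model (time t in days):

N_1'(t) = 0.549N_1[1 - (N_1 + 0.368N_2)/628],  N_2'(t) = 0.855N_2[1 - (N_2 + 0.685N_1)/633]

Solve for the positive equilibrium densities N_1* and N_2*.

N_1* ≈ 528, N_2* ≈ 271

Setting both brackets to zero gives the nullclines N_1 + 0.368N_2 = 628 and 0.685N_1 + N_2 = 633.
Substituting N_2 = 633 - 0.685N_1 into the first: N_1(1 - 0.368·0.685) = 628 - 0.368·633.
So N_1* = 395/0.748 = 528, and then N_2* = 633 - 0.685·528 = 271.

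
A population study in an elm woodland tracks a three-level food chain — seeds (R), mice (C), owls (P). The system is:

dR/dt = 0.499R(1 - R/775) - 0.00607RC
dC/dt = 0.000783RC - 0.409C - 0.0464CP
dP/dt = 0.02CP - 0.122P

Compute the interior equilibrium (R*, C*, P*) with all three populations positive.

R* ≈ 717, C* ≈ 6.1, P* ≈ 3.29

From dP/dt = 0: 0.02C* = 0.122, so C* = 6.1.
From dR/dt = 0: 0.499(1 - R*/775) = 0.00607·6.1, giving R* = 775·(1 - 0.0742) = 717.
From dC/dt = 0: 0.000783·717 - 0.409 = 0.0464P*, so P* = 0.153/0.0464 = 3.29.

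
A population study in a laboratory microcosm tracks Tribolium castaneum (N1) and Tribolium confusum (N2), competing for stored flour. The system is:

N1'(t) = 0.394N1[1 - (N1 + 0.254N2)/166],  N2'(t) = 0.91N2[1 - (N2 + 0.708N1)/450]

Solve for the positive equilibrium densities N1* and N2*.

N1* ≈ 63, N2* ≈ 405

Setting both brackets to zero gives the nullclines N1 + 0.254N2 = 166 and 0.708N1 + N2 = 450.
Substituting N2 = 450 - 0.708N1 into the first: N1(1 - 0.254·0.708) = 166 - 0.254·450.
So N1* = 51.7/0.82 = 63, and then N2* = 450 - 0.708·63 = 405.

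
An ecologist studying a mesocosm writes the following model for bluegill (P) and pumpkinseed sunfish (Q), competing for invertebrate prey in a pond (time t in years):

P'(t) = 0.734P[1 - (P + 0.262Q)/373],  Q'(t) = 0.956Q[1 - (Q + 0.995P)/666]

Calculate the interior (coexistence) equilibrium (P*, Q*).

Setting both brackets to zero gives the nullclines P + 0.262Q = 373 and 0.995P + Q = 666.
Substituting Q = 666 - 0.995P into the first: P(1 - 0.262·0.995) = 373 - 0.262·666.
So P* = 199/0.739 = 269, and then Q* = 666 - 0.995·269 = 399.

P* ≈ 269, Q* ≈ 399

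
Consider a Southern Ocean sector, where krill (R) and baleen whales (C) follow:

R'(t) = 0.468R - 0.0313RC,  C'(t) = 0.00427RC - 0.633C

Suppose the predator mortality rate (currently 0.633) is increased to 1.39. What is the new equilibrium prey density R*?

R* ≈ 326

At the interior fixed point, setting dC/dt = 0 with C > 0 fixes R* = (predator death rate)/(RC coefficient) — independent of the other coefficients.
With the change, R* = 1.39/0.00427 = 326; it rises from 148.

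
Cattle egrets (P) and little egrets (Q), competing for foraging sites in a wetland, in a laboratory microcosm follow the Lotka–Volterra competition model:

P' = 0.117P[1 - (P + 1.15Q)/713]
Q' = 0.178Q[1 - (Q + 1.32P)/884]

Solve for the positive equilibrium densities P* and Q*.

Setting both brackets to zero gives the nullclines P + 1.15Q = 713 and 1.32P + Q = 884.
Substituting Q = 884 - 1.32P into the first: P(1 - 1.15·1.32) = 713 - 1.15·884.
So P* = -304/-0.518 = 586, and then Q* = 884 - 1.32·586 = 110.

P* ≈ 586, Q* ≈ 110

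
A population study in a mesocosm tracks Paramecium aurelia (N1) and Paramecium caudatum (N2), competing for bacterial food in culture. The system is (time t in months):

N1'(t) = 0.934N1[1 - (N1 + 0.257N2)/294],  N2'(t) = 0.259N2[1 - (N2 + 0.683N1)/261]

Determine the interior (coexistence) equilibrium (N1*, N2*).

Setting both brackets to zero gives the nullclines N1 + 0.257N2 = 294 and 0.683N1 + N2 = 261.
Substituting N2 = 261 - 0.683N1 into the first: N1(1 - 0.257·0.683) = 294 - 0.257·261.
So N1* = 227/0.824 = 275, and then N2* = 261 - 0.683·275 = 73.

N1* ≈ 275, N2* ≈ 73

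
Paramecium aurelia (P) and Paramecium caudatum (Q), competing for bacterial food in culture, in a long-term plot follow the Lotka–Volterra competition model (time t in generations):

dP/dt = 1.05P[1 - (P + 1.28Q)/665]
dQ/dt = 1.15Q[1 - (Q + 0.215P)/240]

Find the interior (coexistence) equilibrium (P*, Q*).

Setting both brackets to zero gives the nullclines P + 1.28Q = 665 and 0.215P + Q = 240.
Substituting Q = 240 - 0.215P into the first: P(1 - 1.28·0.215) = 665 - 1.28·240.
So P* = 358/0.725 = 494, and then Q* = 240 - 0.215·494 = 134.

P* ≈ 494, Q* ≈ 134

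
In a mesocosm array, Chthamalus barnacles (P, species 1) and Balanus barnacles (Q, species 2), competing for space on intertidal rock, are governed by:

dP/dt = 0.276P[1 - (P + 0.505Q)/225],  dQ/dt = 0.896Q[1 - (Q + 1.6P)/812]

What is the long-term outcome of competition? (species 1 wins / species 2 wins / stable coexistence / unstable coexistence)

species 2 excludes species 1

Compare the nullcline intercepts: K1/α12 = 225/0.505 = 446 < K2 = 812; K2/α21 = 812/1.6 = 508 > K1 = 225.
Since the inequalities point opposite ways, species 2 can invade but species 1 cannot.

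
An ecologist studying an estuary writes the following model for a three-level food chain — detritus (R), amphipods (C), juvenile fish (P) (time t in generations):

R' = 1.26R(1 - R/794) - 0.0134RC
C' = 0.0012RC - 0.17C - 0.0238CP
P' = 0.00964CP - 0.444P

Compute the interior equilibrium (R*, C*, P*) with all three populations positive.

From dP/dt = 0: 0.00964C* = 0.444, so C* = 46.1.
From dR/dt = 0: 1.26(1 - R*/794) = 0.0134·46.1, giving R* = 794·(1 - 0.49) = 405.
From dC/dt = 0: 0.0012·405 - 0.17 = 0.0238P*, so P* = 0.316/0.0238 = 13.3.

R* ≈ 405, C* ≈ 46.1, P* ≈ 13.3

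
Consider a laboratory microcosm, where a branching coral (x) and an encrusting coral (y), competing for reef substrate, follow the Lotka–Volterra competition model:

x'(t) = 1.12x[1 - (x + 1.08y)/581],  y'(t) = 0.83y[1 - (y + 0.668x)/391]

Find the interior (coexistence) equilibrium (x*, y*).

Setting both brackets to zero gives the nullclines x + 1.08y = 581 and 0.668x + y = 391.
Substituting y = 391 - 0.668x into the first: x(1 - 1.08·0.668) = 581 - 1.08·391.
So x* = 159/0.279 = 570, and then y* = 391 - 0.668·570 = 10.4.

x* ≈ 570, y* ≈ 10.4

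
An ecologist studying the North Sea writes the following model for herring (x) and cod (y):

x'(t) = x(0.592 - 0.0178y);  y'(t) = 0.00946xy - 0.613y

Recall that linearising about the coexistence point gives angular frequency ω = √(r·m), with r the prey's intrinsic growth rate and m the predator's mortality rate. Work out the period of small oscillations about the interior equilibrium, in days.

Here r = 0.592 and m = 0.613, so r·m = 0.363.
ω = √0.363 = 0.602 per day, hence T = 2π/ω ≈ 10.4 days.

T ≈ 10.4 days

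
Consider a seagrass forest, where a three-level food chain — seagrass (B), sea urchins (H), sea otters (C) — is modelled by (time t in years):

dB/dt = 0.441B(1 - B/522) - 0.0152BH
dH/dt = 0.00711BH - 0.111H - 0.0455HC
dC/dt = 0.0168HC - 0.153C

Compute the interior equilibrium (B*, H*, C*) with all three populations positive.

B* ≈ 358, H* ≈ 9.11, C* ≈ 53.5

From dC/dt = 0: 0.0168H* = 0.153, so H* = 9.11.
From dB/dt = 0: 0.441(1 - B*/522) = 0.0152·9.11, giving B* = 522·(1 - 0.314) = 358.
From dH/dt = 0: 0.00711·358 - 0.111 = 0.0455C*, so C* = 2.44/0.0455 = 53.5.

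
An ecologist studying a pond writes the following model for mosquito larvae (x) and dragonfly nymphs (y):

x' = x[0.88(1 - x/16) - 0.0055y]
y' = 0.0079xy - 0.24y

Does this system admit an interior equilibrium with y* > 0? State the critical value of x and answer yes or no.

The predator equation gives dy/dt > 0 only when x > 0.24/0.0079 = 30.4.
Without the predator, x → K = 16. Since 16 < 30.4, the predator cannot invade.

Threshold x = 30.4; K < 30.4, so no, the predator goes extinct.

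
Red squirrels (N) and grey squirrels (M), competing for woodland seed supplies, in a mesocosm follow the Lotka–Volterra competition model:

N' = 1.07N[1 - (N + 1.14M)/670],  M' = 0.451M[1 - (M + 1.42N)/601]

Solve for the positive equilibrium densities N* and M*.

Setting both brackets to zero gives the nullclines N + 1.14M = 670 and 1.42N + M = 601.
Substituting M = 601 - 1.42N into the first: N(1 - 1.14·1.42) = 670 - 1.14·601.
So N* = -15.1/-0.619 = 24.5, and then M* = 601 - 1.42·24.5 = 566.

N* ≈ 24.5, M* ≈ 566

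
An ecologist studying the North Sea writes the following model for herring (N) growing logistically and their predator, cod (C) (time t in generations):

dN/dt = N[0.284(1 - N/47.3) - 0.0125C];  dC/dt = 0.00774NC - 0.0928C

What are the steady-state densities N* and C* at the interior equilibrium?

From dC/dt = 0 with C > 0: 0.00774N* = 0.0928, so N* = 12.
Substitute into dN/dt = 0: 0.284(1 - 12/47.3) = 0.0125C*.
The bracket is 0.747, giving C* = 0.212/0.0125 = 17.

N* ≈ 12, C* ≈ 17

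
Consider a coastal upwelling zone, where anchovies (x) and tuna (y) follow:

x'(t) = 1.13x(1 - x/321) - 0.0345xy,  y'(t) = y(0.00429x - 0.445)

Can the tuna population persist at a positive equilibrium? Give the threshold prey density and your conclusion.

Threshold x = 104; K > 104, so yes, the predator persists.

The predator equation gives dy/dt > 0 only when x > 0.445/0.00429 = 104.
Without the predator, x → K = 321. Since 321 > 104, the predator can invade and persist.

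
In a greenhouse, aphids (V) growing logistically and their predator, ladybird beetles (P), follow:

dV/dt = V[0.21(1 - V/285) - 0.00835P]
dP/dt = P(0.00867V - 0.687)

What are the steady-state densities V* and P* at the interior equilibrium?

V* ≈ 79.2, P* ≈ 18.2

From dP/dt = 0 with P > 0: 0.00867V* = 0.687, so V* = 79.2.
Substitute into dV/dt = 0: 0.21(1 - 79.2/285) = 0.00835P*.
The bracket is 0.722, giving P* = 0.152/0.00835 = 18.2.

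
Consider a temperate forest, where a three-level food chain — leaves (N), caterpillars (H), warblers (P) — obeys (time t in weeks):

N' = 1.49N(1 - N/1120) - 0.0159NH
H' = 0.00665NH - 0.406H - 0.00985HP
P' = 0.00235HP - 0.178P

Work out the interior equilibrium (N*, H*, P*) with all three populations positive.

N* ≈ 215, H* ≈ 75.7, P* ≈ 104

From dP/dt = 0: 0.00235H* = 0.178, so H* = 75.7.
From dN/dt = 0: 1.49(1 - N*/1120) = 0.0159·75.7, giving N* = 1120·(1 - 0.808) = 215.
From dH/dt = 0: 0.00665·215 - 0.406 = 0.00985P*, so P* = 1.02/0.00985 = 104.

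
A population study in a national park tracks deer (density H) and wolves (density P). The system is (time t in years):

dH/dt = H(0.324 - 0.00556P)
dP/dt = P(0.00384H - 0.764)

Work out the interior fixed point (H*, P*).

Set dP/dt = 0 with P > 0: 0.00384H - 0.764 = 0, so H* = 0.764/0.00384 = 199.
Set dH/dt = 0 with H > 0: 0.324 - 0.00556P = 0, so P* = 0.324/0.00556 = 58.3.

H* ≈ 199, P* ≈ 58.3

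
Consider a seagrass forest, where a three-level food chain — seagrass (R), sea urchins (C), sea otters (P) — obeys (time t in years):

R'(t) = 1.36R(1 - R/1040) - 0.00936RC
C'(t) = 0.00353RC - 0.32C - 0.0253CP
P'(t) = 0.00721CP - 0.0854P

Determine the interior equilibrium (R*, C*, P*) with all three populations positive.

From dP/dt = 0: 0.00721C* = 0.0854, so C* = 11.8.
From dR/dt = 0: 1.36(1 - R*/1040) = 0.00936·11.8, giving R* = 1040·(1 - 0.0815) = 955.
From dC/dt = 0: 0.00353·955 - 0.32 = 0.0253P*, so P* = 3.05/0.0253 = 121.

R* ≈ 955, C* ≈ 11.8, P* ≈ 121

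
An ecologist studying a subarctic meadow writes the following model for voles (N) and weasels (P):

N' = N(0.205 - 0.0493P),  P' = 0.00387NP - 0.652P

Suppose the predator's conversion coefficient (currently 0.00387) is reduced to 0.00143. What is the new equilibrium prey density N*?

N* ≈ 456

At the interior fixed point, setting dP/dt = 0 with P > 0 fixes N* = (predator death rate)/(NP coefficient) — independent of the other coefficients.
With the change, N* = 0.652/0.00143 = 456; it rises from 168.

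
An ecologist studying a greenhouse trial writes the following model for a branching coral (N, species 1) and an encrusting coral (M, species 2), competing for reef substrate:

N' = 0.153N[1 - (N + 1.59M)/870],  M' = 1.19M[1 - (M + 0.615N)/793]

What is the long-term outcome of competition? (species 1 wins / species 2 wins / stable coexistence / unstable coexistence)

Compare the nullcline intercepts: K1/α12 = 870/1.59 = 547 < K2 = 793; K2/α21 = 793/0.615 = 1290 > K1 = 870.
Since the inequalities point opposite ways, species 2 can invade but species 1 cannot.

species 2 excludes species 1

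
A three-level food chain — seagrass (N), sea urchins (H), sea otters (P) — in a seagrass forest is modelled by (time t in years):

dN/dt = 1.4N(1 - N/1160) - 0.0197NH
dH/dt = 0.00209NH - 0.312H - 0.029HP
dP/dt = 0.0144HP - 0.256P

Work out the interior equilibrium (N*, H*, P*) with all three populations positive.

From dP/dt = 0: 0.0144H* = 0.256, so H* = 17.8.
From dN/dt = 0: 1.4(1 - N*/1160) = 0.0197·17.8, giving N* = 1160·(1 - 0.25) = 870.
From dH/dt = 0: 0.00209·870 - 0.312 = 0.029P*, so P* = 1.51/0.029 = 51.9.

N* ≈ 870, H* ≈ 17.8, P* ≈ 51.9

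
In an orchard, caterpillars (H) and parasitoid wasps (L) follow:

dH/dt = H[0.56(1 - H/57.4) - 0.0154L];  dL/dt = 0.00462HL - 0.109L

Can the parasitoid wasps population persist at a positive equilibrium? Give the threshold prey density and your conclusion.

The predator equation gives dL/dt > 0 only when H > 0.109/0.00462 = 23.6.
Without the predator, H → K = 57.4. Since 57.4 > 23.6, the predator can invade and persist.

Threshold H = 23.6; K > 23.6, so yes, the predator persists.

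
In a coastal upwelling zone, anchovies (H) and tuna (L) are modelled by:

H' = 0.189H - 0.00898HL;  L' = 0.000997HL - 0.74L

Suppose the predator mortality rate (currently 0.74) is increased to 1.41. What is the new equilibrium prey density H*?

At the interior fixed point, setting dL/dt = 0 with L > 0 fixes H* = (predator death rate)/(HL coefficient) — independent of the other coefficients.
With the change, H* = 1.41/0.000997 = 1410; it rises from 742.

H* ≈ 1410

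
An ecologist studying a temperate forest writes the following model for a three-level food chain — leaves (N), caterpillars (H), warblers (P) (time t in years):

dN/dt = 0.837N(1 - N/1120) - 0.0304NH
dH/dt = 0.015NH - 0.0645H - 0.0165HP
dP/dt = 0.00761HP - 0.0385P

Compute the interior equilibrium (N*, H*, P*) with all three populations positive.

From dP/dt = 0: 0.00761H* = 0.0385, so H* = 5.06.
From dN/dt = 0: 0.837(1 - N*/1120) = 0.0304·5.06, giving N* = 1120·(1 - 0.184) = 914.
From dH/dt = 0: 0.015·914 - 0.0645 = 0.0165P*, so P* = 13.6/0.0165 = 827.

N* ≈ 914, H* ≈ 5.06, P* ≈ 827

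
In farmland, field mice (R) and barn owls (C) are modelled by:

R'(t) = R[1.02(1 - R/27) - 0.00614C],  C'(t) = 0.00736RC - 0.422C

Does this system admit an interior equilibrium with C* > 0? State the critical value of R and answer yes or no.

The predator equation gives dC/dt > 0 only when R > 0.422/0.00736 = 57.3.
Without the predator, R → K = 27. Since 27 < 57.3, the predator cannot invade.

Threshold R = 57.3; K < 57.3, so no, the predator goes extinct.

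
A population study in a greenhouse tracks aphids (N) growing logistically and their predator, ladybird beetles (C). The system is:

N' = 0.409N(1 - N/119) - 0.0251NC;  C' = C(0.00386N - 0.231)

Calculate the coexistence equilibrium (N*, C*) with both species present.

From dC/dt = 0 with C > 0: 0.00386N* = 0.231, so N* = 59.8.
Substitute into dN/dt = 0: 0.409(1 - 59.8/119) = 0.0251C*.
The bracket is 0.497, giving C* = 0.203/0.0251 = 8.1.

N* ≈ 59.8, C* ≈ 8.1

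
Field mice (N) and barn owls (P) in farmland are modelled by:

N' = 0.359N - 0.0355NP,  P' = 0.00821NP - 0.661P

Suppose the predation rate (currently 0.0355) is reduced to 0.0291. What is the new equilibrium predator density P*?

At the interior fixed point, setting dN/dt = 0 with N > 0 fixes P* = (prey growth rate)/(NP coefficient) — independent of the other coefficients.
With the change, P* = 0.359/0.0291 = 12.3; it rises from 10.1.

P* ≈ 12.3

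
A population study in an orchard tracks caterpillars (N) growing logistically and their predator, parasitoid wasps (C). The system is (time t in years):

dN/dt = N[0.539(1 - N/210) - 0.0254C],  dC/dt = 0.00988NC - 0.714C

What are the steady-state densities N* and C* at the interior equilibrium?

N* ≈ 72.3, C* ≈ 13.9

From dC/dt = 0 with C > 0: 0.00988N* = 0.714, so N* = 72.3.
Substitute into dN/dt = 0: 0.539(1 - 72.3/210) = 0.0254C*.
The bracket is 0.656, giving C* = 0.354/0.0254 = 13.9.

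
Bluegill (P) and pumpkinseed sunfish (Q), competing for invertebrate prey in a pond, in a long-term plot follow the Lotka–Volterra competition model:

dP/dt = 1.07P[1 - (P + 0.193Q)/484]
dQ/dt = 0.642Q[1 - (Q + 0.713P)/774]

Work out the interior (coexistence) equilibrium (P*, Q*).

P* ≈ 388, Q* ≈ 497

Setting both brackets to zero gives the nullclines P + 0.193Q = 484 and 0.713P + Q = 774.
Substituting Q = 774 - 0.713P into the first: P(1 - 0.193·0.713) = 484 - 0.193·774.
So P* = 335/0.862 = 388, and then Q* = 774 - 0.713·388 = 497.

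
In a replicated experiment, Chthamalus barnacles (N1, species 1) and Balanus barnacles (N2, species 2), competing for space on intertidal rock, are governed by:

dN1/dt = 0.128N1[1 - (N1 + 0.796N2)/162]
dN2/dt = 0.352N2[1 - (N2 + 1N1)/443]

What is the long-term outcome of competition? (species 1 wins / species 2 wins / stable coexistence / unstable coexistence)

Compare the nullcline intercepts: K1/α12 = 162/0.796 = 204 < K2 = 443; K2/α21 = 443/1 = 443 > K1 = 162.
Since the inequalities point opposite ways, species 2 can invade but species 1 cannot.

species 2 excludes species 1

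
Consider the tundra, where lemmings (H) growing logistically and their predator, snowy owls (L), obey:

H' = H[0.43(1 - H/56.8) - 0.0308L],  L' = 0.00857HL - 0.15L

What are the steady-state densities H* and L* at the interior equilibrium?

From dL/dt = 0 with L > 0: 0.00857H* = 0.15, so H* = 17.5.
Substitute into dH/dt = 0: 0.43(1 - 17.5/56.8) = 0.0308L*.
The bracket is 0.692, giving L* = 0.297/0.0308 = 9.66.

H* ≈ 17.5, L* ≈ 9.66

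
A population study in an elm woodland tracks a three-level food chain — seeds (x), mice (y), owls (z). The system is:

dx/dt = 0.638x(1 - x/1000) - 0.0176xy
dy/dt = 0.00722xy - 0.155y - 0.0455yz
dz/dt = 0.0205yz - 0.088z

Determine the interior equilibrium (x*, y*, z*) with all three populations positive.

x* ≈ 882, y* ≈ 4.29, z* ≈ 136

From dz/dt = 0: 0.0205y* = 0.088, so y* = 4.29.
From dx/dt = 0: 0.638(1 - x*/1000) = 0.0176·4.29, giving x* = 1000·(1 - 0.118) = 882.
From dy/dt = 0: 0.00722·882 - 0.155 = 0.0455z*, so z* = 6.21/0.0455 = 136.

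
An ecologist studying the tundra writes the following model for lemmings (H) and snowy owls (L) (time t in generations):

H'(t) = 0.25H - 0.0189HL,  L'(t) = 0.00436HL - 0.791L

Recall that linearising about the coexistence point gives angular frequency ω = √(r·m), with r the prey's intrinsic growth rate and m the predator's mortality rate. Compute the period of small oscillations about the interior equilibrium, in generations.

Here r = 0.25 and m = 0.791, so r·m = 0.198.
ω = √0.198 = 0.445 per generation, hence T = 2π/ω ≈ 14.1 generations.

T ≈ 14.1 generations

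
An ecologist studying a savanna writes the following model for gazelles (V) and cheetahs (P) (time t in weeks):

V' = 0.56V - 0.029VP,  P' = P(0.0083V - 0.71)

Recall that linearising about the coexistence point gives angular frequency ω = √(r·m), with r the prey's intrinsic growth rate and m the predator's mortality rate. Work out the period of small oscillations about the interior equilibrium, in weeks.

T ≈ 9.96 weeks

Here r = 0.56 and m = 0.71, so r·m = 0.398.
ω = √0.398 = 0.631 per week, hence T = 2π/ω ≈ 9.96 weeks.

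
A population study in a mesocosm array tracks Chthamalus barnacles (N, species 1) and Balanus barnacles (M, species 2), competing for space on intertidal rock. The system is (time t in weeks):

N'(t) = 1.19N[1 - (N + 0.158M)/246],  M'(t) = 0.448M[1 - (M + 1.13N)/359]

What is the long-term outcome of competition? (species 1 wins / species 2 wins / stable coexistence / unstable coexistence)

stable coexistence

Compare the nullcline intercepts: K1/α12 = 246/0.158 = 1560 > K2 = 359; K2/α21 = 359/1.13 = 318 > K1 = 246.
Since both inequalities hold, each species can invade when rare, so the interior equilibrium is stable.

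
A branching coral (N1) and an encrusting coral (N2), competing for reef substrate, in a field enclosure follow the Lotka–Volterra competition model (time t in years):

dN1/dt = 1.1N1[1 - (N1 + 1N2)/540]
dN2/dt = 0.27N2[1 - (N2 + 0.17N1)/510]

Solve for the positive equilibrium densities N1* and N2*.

Setting both brackets to zero gives the nullclines N1 + 1N2 = 540 and 0.17N1 + N2 = 510.
Substituting N2 = 510 - 0.17N1 into the first: N1(1 - 1·0.17) = 540 - 1·510.
So N1* = 30/0.83 = 36.1, and then N2* = 510 - 0.17·36.1 = 504.

N1* ≈ 36.1, N2* ≈ 504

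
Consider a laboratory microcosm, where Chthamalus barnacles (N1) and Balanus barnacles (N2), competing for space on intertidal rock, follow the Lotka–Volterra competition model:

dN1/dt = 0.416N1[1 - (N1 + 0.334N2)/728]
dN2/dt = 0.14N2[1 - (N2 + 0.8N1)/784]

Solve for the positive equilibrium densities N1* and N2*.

N1* ≈ 636, N2* ≈ 275

Setting both brackets to zero gives the nullclines N1 + 0.334N2 = 728 and 0.8N1 + N2 = 784.
Substituting N2 = 784 - 0.8N1 into the first: N1(1 - 0.334·0.8) = 728 - 0.334·784.
So N1* = 466/0.733 = 636, and then N2* = 784 - 0.8·636 = 275.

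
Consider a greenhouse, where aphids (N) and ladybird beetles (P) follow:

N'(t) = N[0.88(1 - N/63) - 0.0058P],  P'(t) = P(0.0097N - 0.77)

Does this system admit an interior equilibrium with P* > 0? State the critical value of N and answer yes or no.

The predator equation gives dP/dt > 0 only when N > 0.77/0.0097 = 79.4.
Without the predator, N → K = 63. Since 63 < 79.4, the predator cannot invade.

Threshold N = 79.4; K < 79.4, so no, the predator goes extinct.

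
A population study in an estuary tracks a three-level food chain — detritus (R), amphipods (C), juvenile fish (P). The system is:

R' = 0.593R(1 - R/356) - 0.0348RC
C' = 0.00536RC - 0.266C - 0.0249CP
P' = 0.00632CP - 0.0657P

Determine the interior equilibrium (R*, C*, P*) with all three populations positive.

From dP/dt = 0: 0.00632C* = 0.0657, so C* = 10.4.
From dR/dt = 0: 0.593(1 - R*/356) = 0.0348·10.4, giving R* = 356·(1 - 0.61) = 139.
From dC/dt = 0: 0.00536·139 - 0.266 = 0.0249P*, so P* = 0.478/0.0249 = 19.2.

R* ≈ 139, C* ≈ 10.4, P* ≈ 19.2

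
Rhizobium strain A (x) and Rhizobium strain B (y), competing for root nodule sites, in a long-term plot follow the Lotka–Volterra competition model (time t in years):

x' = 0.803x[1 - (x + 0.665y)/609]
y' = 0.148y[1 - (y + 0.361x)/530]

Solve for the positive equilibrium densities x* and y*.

x* ≈ 338, y* ≈ 408

Setting both brackets to zero gives the nullclines x + 0.665y = 609 and 0.361x + y = 530.
Substituting y = 530 - 0.361x into the first: x(1 - 0.665·0.361) = 609 - 0.665·530.
So x* = 257/0.76 = 338, and then y* = 530 - 0.361·338 = 408.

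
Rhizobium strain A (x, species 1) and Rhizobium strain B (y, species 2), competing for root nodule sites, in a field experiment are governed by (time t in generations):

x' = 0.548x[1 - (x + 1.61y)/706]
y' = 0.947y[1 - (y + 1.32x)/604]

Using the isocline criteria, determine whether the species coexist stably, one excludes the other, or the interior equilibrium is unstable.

unstable coexistence (outcome depends on initial conditions)

Compare the nullcline intercepts: K1/α12 = 706/1.61 = 439 < K2 = 604; K2/α21 = 604/1.32 = 458 < K1 = 706.
Since both are reversed, neither can invade when rare; the interior point is a saddle.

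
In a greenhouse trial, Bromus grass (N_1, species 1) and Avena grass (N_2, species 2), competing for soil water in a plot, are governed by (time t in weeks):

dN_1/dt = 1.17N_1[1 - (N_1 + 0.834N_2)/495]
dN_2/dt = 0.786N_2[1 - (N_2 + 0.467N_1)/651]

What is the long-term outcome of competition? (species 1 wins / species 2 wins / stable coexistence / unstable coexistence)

species 2 excludes species 1

Compare the nullcline intercepts: K1/α12 = 495/0.834 = 594 < K2 = 651; K2/α21 = 651/0.467 = 1390 > K1 = 495.
Since the inequalities point opposite ways, species 2 can invade but species 1 cannot.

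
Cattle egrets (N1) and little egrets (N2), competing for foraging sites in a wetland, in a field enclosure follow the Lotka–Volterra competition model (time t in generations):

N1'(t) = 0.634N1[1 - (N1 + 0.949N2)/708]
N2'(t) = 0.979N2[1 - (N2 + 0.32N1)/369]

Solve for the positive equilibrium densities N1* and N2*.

Setting both brackets to zero gives the nullclines N1 + 0.949N2 = 708 and 0.32N1 + N2 = 369.
Substituting N2 = 369 - 0.32N1 into the first: N1(1 - 0.949·0.32) = 708 - 0.949·369.
So N1* = 358/0.696 = 514, and then N2* = 369 - 0.32·514 = 205.

N1* ≈ 514, N2* ≈ 205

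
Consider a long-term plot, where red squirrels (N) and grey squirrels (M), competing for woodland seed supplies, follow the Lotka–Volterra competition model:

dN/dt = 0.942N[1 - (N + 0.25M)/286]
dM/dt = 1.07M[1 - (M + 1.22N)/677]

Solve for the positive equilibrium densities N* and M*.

Setting both brackets to zero gives the nullclines N + 0.25M = 286 and 1.22N + M = 677.
Substituting M = 677 - 1.22N into the first: N(1 - 0.25·1.22) = 286 - 0.25·677.
So N* = 117/0.695 = 168, and then M* = 677 - 1.22·168 = 472.

N* ≈ 168, M* ≈ 472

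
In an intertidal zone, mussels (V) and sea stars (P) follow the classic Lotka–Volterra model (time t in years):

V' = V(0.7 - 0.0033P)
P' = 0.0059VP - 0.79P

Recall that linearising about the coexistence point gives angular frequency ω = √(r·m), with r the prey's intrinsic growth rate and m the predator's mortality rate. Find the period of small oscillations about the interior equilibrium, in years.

T ≈ 8.45 years

Here r = 0.7 and m = 0.79, so r·m = 0.553.
ω = √0.553 = 0.744 per year, hence T = 2π/ω ≈ 8.45 years.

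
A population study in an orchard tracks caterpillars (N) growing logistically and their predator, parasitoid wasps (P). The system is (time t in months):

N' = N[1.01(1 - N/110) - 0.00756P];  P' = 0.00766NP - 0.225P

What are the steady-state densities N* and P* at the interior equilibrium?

From dP/dt = 0 with P > 0: 0.00766N* = 0.225, so N* = 29.4.
Substitute into dN/dt = 0: 1.01(1 - 29.4/110) = 0.00756P*.
The bracket is 0.733, giving P* = 0.74/0.00756 = 97.9.

N* ≈ 29.4, P* ≈ 97.9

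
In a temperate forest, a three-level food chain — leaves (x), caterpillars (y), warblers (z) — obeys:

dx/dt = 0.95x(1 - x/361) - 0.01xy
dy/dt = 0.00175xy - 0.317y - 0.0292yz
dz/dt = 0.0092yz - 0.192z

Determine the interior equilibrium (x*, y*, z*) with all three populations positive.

x* ≈ 282, y* ≈ 20.9, z* ≈ 6.03

From dz/dt = 0: 0.0092y* = 0.192, so y* = 20.9.
From dx/dt = 0: 0.95(1 - x*/361) = 0.01·20.9, giving x* = 361·(1 - 0.22) = 282.
From dy/dt = 0: 0.00175·282 - 0.317 = 0.0292z*, so z* = 0.176/0.0292 = 6.03.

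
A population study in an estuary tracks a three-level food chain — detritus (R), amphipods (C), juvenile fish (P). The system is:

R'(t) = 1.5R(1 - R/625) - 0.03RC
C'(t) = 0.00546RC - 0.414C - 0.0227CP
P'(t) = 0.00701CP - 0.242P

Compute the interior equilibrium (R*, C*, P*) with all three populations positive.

From dP/dt = 0: 0.00701C* = 0.242, so C* = 34.5.
From dR/dt = 0: 1.5(1 - R*/625) = 0.03·34.5, giving R* = 625·(1 - 0.69) = 193.
From dC/dt = 0: 0.00546·193 - 0.414 = 0.0227P*, so P* = 0.642/0.0227 = 28.3.

R* ≈ 193, C* ≈ 34.5, P* ≈ 28.3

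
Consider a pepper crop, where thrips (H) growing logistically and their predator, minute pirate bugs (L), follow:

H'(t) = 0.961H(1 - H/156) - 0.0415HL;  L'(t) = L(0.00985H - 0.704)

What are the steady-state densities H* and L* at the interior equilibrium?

H* ≈ 71.5, L* ≈ 12.5

From dL/dt = 0 with L > 0: 0.00985H* = 0.704, so H* = 71.5.
Substitute into dH/dt = 0: 0.961(1 - 71.5/156) = 0.0415L*.
The bracket is 0.542, giving L* = 0.521/0.0415 = 12.5.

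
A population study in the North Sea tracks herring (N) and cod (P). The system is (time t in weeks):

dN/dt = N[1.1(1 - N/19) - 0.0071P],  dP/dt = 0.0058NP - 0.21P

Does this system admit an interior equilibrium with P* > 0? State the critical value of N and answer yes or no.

The predator equation gives dP/dt > 0 only when N > 0.21/0.0058 = 36.2.
Without the predator, N → K = 19. Since 19 < 36.2, the predator cannot invade.

Threshold N = 36.2; K < 36.2, so no, the predator goes extinct.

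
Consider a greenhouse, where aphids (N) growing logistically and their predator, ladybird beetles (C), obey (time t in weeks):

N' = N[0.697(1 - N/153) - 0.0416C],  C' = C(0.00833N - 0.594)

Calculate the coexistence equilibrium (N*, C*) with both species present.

From dC/dt = 0 with C > 0: 0.00833N* = 0.594, so N* = 71.3.
Substitute into dN/dt = 0: 0.697(1 - 71.3/153) = 0.0416C*.
The bracket is 0.534, giving C* = 0.372/0.0416 = 8.95.

N* ≈ 71.3, C* ≈ 8.95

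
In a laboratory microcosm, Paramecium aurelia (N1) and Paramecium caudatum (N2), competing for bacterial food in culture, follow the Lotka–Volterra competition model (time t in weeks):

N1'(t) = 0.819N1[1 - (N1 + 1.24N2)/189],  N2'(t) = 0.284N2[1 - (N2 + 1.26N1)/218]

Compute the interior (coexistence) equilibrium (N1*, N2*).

Setting both brackets to zero gives the nullclines N1 + 1.24N2 = 189 and 1.26N1 + N2 = 218.
Substituting N2 = 218 - 1.26N1 into the first: N1(1 - 1.24·1.26) = 189 - 1.24·218.
So N1* = -81.3/-0.562 = 145, and then N2* = 218 - 1.26·145 = 35.8.

N1* ≈ 145, N2* ≈ 35.8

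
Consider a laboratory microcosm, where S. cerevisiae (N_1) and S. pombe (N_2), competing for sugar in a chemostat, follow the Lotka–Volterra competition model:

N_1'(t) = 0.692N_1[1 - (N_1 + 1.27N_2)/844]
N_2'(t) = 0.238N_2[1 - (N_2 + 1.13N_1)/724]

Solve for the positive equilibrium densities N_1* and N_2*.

Setting both brackets to zero gives the nullclines N_1 + 1.27N_2 = 844 and 1.13N_1 + N_2 = 724.
Substituting N_2 = 724 - 1.13N_1 into the first: N_1(1 - 1.27·1.13) = 844 - 1.27·724.
So N_1* = -75.5/-0.435 = 173, and then N_2* = 724 - 1.13·173 = 528.

N_1* ≈ 173, N_2* ≈ 528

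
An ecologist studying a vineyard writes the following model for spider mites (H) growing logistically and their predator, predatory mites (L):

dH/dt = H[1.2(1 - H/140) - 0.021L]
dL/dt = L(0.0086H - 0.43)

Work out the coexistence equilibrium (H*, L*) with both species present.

H* ≈ 50, L* ≈ 36.7

From dL/dt = 0 with L > 0: 0.0086H* = 0.43, so H* = 50.
Substitute into dH/dt = 0: 1.2(1 - 50/140) = 0.021L*.
The bracket is 0.643, giving L* = 0.771/0.021 = 36.7.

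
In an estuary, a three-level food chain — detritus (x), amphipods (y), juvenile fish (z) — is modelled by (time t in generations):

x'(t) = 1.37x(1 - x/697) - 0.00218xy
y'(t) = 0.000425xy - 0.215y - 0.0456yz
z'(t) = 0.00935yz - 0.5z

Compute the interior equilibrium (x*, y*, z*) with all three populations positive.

From dz/dt = 0: 0.00935y* = 0.5, so y* = 53.5.
From dx/dt = 0: 1.37(1 - x*/697) = 0.00218·53.5, giving x* = 697·(1 - 0.0851) = 638.
From dy/dt = 0: 0.000425·638 - 0.215 = 0.0456z*, so z* = 0.056/0.0456 = 1.23.

x* ≈ 638, y* ≈ 53.5, z* ≈ 1.23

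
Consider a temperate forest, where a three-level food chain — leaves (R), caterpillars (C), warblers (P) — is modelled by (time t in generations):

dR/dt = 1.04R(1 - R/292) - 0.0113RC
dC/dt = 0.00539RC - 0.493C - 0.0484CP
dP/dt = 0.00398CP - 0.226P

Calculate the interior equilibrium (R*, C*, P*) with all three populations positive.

From dP/dt = 0: 0.00398C* = 0.226, so C* = 56.8.
From dR/dt = 0: 1.04(1 - R*/292) = 0.0113·56.8, giving R* = 292·(1 - 0.617) = 112.
From dC/dt = 0: 0.00539·112 - 0.493 = 0.0484P*, so P* = 0.11/0.0484 = 2.27.

R* ≈ 112, C* ≈ 56.8, P* ≈ 2.27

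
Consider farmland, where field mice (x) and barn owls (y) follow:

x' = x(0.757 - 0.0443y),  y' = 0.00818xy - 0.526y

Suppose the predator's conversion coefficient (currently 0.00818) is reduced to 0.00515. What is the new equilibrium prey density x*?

At the interior fixed point, setting dy/dt = 0 with y > 0 fixes x* = (predator death rate)/(xy coefficient) — independent of the other coefficients.
With the change, x* = 0.526/0.00515 = 102; it rises from 64.3.

x* ≈ 102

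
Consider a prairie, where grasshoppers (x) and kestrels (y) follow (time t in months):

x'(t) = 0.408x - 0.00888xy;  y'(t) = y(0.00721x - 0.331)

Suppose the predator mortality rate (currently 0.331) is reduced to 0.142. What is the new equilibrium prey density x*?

At the interior fixed point, setting dy/dt = 0 with y > 0 fixes x* = (predator death rate)/(xy coefficient) — independent of the other coefficients.
With the change, x* = 0.142/0.00721 = 19.7; it falls from 45.9.

x* ≈ 19.7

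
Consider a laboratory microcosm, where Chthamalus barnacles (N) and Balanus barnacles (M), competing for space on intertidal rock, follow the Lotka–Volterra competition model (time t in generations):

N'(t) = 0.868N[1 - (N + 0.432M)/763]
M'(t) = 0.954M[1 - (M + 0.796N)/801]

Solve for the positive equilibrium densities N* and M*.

N* ≈ 635, M* ≈ 295

Setting both brackets to zero gives the nullclines N + 0.432M = 763 and 0.796N + M = 801.
Substituting M = 801 - 0.796N into the first: N(1 - 0.432·0.796) = 763 - 0.432·801.
So N* = 417/0.656 = 635, and then M* = 801 - 0.796·635 = 295.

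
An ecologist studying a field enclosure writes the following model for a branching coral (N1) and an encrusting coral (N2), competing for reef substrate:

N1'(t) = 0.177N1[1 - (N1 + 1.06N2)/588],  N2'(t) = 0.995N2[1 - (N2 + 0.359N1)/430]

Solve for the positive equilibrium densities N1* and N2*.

Setting both brackets to zero gives the nullclines N1 + 1.06N2 = 588 and 0.359N1 + N2 = 430.
Substituting N2 = 430 - 0.359N1 into the first: N1(1 - 1.06·0.359) = 588 - 1.06·430.
So N1* = 132/0.619 = 213, and then N2* = 430 - 0.359·213 = 353.

N1* ≈ 213, N2* ≈ 353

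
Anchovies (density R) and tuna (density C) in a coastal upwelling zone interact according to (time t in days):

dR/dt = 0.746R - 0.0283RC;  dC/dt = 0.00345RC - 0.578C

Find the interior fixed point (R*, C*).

R* ≈ 168, C* ≈ 26.4

Set dC/dt = 0 with C > 0: 0.00345R - 0.578 = 0, so R* = 0.578/0.00345 = 168.
Set dR/dt = 0 with R > 0: 0.746 - 0.0283C = 0, so C* = 0.746/0.0283 = 26.4.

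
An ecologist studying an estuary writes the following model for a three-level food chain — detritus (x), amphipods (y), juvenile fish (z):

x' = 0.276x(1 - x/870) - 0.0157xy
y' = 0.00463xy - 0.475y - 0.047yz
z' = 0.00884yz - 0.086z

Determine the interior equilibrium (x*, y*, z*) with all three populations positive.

x* ≈ 389, y* ≈ 9.73, z* ≈ 28.2

From dz/dt = 0: 0.00884y* = 0.086, so y* = 9.73.
From dx/dt = 0: 0.276(1 - x*/870) = 0.0157·9.73, giving x* = 870·(1 - 0.553) = 389.
From dy/dt = 0: 0.00463·389 - 0.475 = 0.047z*, so z* = 1.32/0.047 = 28.2.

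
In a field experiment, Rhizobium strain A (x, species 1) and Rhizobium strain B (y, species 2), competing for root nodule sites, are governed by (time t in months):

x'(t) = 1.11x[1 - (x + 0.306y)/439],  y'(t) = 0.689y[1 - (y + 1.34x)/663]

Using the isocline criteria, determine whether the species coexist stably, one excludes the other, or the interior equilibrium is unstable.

Compare the nullcline intercepts: K1/α12 = 439/0.306 = 1430 > K2 = 663; K2/α21 = 663/1.34 = 495 > K1 = 439.
Since both inequalities hold, each species can invade when rare, so the interior equilibrium is stable.

stable coexistence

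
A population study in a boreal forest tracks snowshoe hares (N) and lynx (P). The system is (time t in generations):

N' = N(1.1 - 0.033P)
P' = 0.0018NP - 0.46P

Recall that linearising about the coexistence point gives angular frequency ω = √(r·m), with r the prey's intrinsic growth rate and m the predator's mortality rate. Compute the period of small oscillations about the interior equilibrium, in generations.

T ≈ 8.83 generations

Here r = 1.1 and m = 0.46, so r·m = 0.506.
ω = √0.506 = 0.711 per generation, hence T = 2π/ω ≈ 8.83 generations.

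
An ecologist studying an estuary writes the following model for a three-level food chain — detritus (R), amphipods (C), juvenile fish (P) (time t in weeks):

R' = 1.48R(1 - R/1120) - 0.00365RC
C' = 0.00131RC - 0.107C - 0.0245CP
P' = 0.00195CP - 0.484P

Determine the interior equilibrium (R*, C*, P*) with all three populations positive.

From dP/dt = 0: 0.00195C* = 0.484, so C* = 248.
From dR/dt = 0: 1.48(1 - R*/1120) = 0.00365·248, giving R* = 1120·(1 - 0.612) = 434.
From dC/dt = 0: 0.00131·434 - 0.107 = 0.0245P*, so P* = 0.462/0.0245 = 18.9.

R* ≈ 434, C* ≈ 248, P* ≈ 18.9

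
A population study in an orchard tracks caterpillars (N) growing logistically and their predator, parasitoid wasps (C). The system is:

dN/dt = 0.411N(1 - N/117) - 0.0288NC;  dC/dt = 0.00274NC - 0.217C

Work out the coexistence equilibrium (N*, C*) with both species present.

From dC/dt = 0 with C > 0: 0.00274N* = 0.217, so N* = 79.2.
Substitute into dN/dt = 0: 0.411(1 - 79.2/117) = 0.0288C*.
The bracket is 0.323, giving C* = 0.133/0.0288 = 4.61.

N* ≈ 79.2, C* ≈ 4.61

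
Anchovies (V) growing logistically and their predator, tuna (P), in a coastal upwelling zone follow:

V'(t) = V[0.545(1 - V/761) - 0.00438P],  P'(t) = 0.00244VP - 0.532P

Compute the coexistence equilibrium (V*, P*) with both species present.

From dP/dt = 0 with P > 0: 0.00244V* = 0.532, so V* = 218.
Substitute into dV/dt = 0: 0.545(1 - 218/761) = 0.00438P*.
The bracket is 0.713, giving P* = 0.389/0.00438 = 88.8.

V* ≈ 218, P* ≈ 88.8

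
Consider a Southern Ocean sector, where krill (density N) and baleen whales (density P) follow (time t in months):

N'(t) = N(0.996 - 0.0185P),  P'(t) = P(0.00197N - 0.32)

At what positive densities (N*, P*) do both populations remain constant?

Set dP/dt = 0 with P > 0: 0.00197N - 0.32 = 0, so N* = 0.32/0.00197 = 162.
Set dN/dt = 0 with N > 0: 0.996 - 0.0185P = 0, so P* = 0.996/0.0185 = 53.8.

N* ≈ 162, P* ≈ 53.8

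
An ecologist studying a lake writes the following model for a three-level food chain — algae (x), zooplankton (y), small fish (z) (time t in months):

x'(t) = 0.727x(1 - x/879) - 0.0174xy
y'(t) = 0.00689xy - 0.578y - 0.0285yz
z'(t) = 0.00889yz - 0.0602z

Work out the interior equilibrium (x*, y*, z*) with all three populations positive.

From dz/dt = 0: 0.00889y* = 0.0602, so y* = 6.77.
From dx/dt = 0: 0.727(1 - x*/879) = 0.0174·6.77, giving x* = 879·(1 - 0.162) = 737.
From dy/dt = 0: 0.00689·737 - 0.578 = 0.0285z*, so z* = 4.5/0.0285 = 158.

x* ≈ 737, y* ≈ 6.77, z* ≈ 158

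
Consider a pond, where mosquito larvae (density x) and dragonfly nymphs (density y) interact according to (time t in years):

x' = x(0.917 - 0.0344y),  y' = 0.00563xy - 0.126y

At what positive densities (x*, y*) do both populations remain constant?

Set dy/dt = 0 with y > 0: 0.00563x - 0.126 = 0, so x* = 0.126/0.00563 = 22.4.
Set dx/dt = 0 with x > 0: 0.917 - 0.0344y = 0, so y* = 0.917/0.0344 = 26.7.

x* ≈ 22.4, y* ≈ 26.7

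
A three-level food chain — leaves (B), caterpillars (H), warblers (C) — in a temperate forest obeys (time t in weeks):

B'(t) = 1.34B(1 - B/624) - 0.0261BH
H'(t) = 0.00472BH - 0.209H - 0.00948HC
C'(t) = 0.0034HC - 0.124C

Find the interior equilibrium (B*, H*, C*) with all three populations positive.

From dC/dt = 0: 0.0034H* = 0.124, so H* = 36.5.
From dB/dt = 0: 1.34(1 - B*/624) = 0.0261·36.5, giving B* = 624·(1 - 0.71) = 181.
From dH/dt = 0: 0.00472·181 - 0.209 = 0.00948C*, so C* = 0.644/0.00948 = 67.9.

B* ≈ 181, H* ≈ 36.5, C* ≈ 67.9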